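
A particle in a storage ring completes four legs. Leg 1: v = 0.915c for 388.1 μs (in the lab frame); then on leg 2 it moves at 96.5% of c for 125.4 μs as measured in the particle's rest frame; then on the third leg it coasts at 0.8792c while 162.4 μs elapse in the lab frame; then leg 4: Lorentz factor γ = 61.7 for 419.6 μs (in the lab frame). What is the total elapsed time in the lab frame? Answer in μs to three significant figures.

Leg 1: 388.1 μs is already measured in the lab frame.
Leg 2: β = 0.965; γ = 1/√(1 − 0.965²) = 1/√0.06878 = 3.813; Δt_2 = 3.813 × 125.4 = 478.2 μs.
Leg 3: 162.4 μs is already measured in the lab frame.
Leg 4: 419.6 μs is already measured in the lab frame.
Total: 388.1 + 478.2 + 162.4 + 419.6 μs.

Δt = 1450 μs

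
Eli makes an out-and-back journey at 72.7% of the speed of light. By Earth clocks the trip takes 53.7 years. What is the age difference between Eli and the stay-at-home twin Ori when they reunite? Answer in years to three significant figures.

Δt − τ = 16.8 years

β = 0.727; γ = 1/√(1 − 0.727²) = 1/√0.4715 = 1.456
Eli's elapsed proper time: τ = 53.7/1.456 = 36.87 years.
Age gap = Δt − τ = 53.7 − 36.87 years.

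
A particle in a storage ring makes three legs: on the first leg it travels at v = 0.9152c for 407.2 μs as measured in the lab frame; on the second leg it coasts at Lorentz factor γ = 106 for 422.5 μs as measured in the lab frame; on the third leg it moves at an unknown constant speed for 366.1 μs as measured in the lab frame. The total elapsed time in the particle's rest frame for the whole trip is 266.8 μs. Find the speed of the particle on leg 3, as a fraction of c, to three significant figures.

β = 0.963

Leg 1: γ = 1/√(1 − 0.9152²) = 1/√0.1624 = 2.481; τ_1 = 407.2/2.481 = 164.1 μs.
Leg 2: γ = 106; τ_2 = 422.5/106.0 = 3.986 μs.
Leg 3: speed unknown; τ_3 = 366.1/γ_3.
Total proper time: 164.1 + 3.986 + τ_3 = 266.8, so τ_3 = 266.8 − 168.1 = 98.71 μs.
γ_3 = 366.1/98.71 = 3.709; β = √(1 − 1/γ²) = √0.9273.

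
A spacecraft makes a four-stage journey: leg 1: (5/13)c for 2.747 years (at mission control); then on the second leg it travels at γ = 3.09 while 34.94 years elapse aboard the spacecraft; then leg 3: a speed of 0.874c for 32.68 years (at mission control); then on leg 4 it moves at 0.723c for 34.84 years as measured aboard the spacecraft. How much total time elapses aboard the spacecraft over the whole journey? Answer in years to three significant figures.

τ = 88.2 years

Leg 1: γ = 1/√(1 − (5/13)²) = 13/12 ≈ 1.083; τ_1 = 2.747/1.083 = 2.536 years.
Leg 2: 34.94 years is already measured aboard the spacecraft.
Leg 3: γ = 1/√(1 − 0.874²) = 1/√0.2361 = 2.058; τ_3 = 32.68/2.058 = 15.88 years.
Leg 4: 34.84 years is already measured aboard the spacecraft.
Total: 2.536 + 34.94 + 15.88 + 34.84 years.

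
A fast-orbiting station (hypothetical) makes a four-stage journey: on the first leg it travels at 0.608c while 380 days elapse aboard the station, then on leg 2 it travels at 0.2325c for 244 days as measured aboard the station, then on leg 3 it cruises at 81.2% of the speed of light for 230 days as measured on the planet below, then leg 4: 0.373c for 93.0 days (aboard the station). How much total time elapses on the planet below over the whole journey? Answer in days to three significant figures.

Δt = 1060 days

Leg 1: γ = 1/√(1 − 0.608²) = 1/√0.6303 = 1.260; Δt_1 = 1.260 × 380 = 478.6 days.
Leg 2: γ = 1/√(1 − 0.2325²) = 1/√0.9459 = 1.028; Δt_2 = 1.028 × 244 = 250.9 days.
Leg 3: 230 days is already measured on the planet below.
Leg 4: γ = 1/√(1 − 0.373²) = 1/√0.8609 = 1.078; Δt_4 = 1.078 × 93.0 = 100.2 days.
Total: 478.6 + 250.9 + 230.0 + 100.2 days.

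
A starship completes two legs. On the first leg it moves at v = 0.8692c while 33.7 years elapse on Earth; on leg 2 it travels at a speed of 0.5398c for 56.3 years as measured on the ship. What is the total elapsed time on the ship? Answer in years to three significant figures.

τ = 73.0 years

Leg 1: γ = 1/√(1 − 0.8692²) = 1/√0.2445 = 2.022; τ_1 = 33.7/2.022 = 16.66 years.
Leg 2: 56.3 years is already measured on the ship.
Total: 16.66 + 56.30 years.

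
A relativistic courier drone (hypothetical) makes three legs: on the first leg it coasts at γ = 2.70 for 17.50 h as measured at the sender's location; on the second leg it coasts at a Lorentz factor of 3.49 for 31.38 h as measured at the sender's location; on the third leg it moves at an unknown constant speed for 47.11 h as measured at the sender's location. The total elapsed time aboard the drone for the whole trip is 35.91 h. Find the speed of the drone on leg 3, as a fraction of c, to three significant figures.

β = 0.901

Leg 1: γ = 2.70; τ_1 = 17.50/2.700 = 6.481 h.
Leg 2: γ = 3.49; τ_2 = 31.38/3.490 = 8.991 h.
Leg 3: speed unknown; τ_3 = 47.11/γ_3.
Total proper time: 6.481 + 8.991 + τ_3 = 35.91, so τ_3 = 35.91 − 15.47 = 20.44 h.
γ_3 = 47.11/20.44 = 2.305; β = √(1 − 1/γ²) = √0.8118.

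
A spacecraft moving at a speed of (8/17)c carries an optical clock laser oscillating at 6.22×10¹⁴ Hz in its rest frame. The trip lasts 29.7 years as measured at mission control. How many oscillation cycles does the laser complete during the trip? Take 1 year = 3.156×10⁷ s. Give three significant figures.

γ = 1/√(1 − (8/17)²) = 17/15 ≈ 1.133
The oscillator's own cycle count is N = f × τ where τ is the proper time aboard the spacecraft. τ = Δt/γ = 29.7/1.133 = 26.21 years = 8.271×10⁸ s.
N = 6.22×10¹⁴ × 8.271×10⁸ = 5.144×10²³.

N = 5.14×10²³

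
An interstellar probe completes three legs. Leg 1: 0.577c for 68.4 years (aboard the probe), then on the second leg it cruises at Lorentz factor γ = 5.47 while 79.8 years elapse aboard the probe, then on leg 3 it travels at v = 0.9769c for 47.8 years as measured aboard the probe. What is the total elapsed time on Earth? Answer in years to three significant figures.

Leg 1: γ = 1/√(1 − 0.577²) = 1/√0.6671 = 1.224; Δt_1 = 1.224 × 68.4 = 83.75 years.
Leg 2: γ = 5.47; Δt_2 = 5.470 × 79.8 = 436.5 years.
Leg 3: γ = 1/√(1 − 0.9769²) = 1/√0.04567 = 4.680; Δt_3 = 4.680 × 47.8 = 223.7 years.
Total: 83.75 + 436.5 + 223.7 years.

Δt = 744 years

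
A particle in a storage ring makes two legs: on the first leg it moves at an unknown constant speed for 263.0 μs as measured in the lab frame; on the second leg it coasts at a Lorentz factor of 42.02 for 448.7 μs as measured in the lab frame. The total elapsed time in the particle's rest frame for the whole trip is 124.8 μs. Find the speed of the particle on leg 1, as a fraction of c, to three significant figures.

Leg 1: speed unknown; τ_1 = 263.0/γ_1.
Leg 2: γ = 42.02; τ_2 = 448.7/42.02 = 10.68 μs.
Total proper time: τ_1 + 10.68 = 124.8, so τ_1 = 124.8 − 10.68 = 114.1 μs.
γ_1 = 263.0/114.1 = 2.305; β = √(1 − 1/γ²) = √0.8117.

β = 0.901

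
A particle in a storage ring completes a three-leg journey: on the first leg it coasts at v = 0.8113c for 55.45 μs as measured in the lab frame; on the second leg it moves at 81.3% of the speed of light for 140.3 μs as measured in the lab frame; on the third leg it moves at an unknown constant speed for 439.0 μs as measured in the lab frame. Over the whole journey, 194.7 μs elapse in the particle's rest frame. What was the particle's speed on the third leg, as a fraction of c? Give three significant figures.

Leg 1: γ = 1/√(1 − 0.8113²) = 1/√0.3418 = 1.710; τ_1 = 55.45/1.710 = 32.42 μs.
Leg 2: β = 0.813; γ = 1/√(1 − 0.813²) = 1/√0.3390 = 1.717; τ_2 = 140.3/1.717 = 81.69 μs.
Leg 3: speed unknown; τ_3 = 439.0/γ_3.
Total proper time: 32.42 + 81.69 + τ_3 = 194.7, so τ_3 = 194.7 − 114.1 = 80.59 μs.
γ_3 = 439.0/80.59 = 5.447; β = √(1 − 1/γ²) = √0.9663.

β = 0.983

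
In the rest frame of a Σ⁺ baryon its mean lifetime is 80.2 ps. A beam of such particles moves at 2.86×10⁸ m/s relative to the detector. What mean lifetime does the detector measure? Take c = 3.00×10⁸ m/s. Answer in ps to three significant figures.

β = 2.86×10⁸/3.00×10⁸ = 0.9533; γ = 1/√(1 − 0.9533²) = 3.312
The rest-frame lifetime is the proper time; the lab measures the dilated interval Δt = γτ₀ = 3.312 × 80.2 ps.

Δt = 266 ps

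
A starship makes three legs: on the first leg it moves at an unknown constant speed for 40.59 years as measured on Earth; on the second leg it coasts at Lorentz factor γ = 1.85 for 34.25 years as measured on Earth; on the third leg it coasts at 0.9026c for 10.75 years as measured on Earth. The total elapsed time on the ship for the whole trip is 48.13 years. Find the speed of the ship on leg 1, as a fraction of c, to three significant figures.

Leg 1: speed unknown; τ_1 = 40.59/γ_1.
Leg 2: γ = 1.85; τ_2 = 34.25/1.850 = 18.51 years.
Leg 3: γ = 1/√(1 − 0.9026²) = 1/√0.1853 = 2.323; τ_3 = 10.75/2.323 = 4.628 years.
Total proper time: τ_1 + 18.51 + 4.628 = 48.13, so τ_1 = 48.13 − 23.14 = 24.99 years.
γ_1 = 40.59/24.99 = 1.624; β = √(1 − 1/γ²) = √0.6210.

β = 0.788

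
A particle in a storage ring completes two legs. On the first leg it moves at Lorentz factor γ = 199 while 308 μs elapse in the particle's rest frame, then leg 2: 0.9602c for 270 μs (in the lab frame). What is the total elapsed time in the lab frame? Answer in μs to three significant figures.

Δt = 6.16×10⁴ μs

Leg 1: γ = 199; Δt_1 = 199.0 × 308 = 6.129×10⁴ μs.
Leg 2: 270 μs is already measured in the lab frame.
Total: 6.129×10⁴ + 270.0 μs.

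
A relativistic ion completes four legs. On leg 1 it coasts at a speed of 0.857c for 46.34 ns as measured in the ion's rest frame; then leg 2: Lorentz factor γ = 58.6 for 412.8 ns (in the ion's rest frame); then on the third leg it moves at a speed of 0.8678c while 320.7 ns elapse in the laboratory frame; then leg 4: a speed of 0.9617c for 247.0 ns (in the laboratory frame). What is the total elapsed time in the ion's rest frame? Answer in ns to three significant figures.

Leg 1: 46.34 ns is already measured in the ion's rest frame.
Leg 2: 412.8 ns is already measured in the ion's rest frame.
Leg 3: γ = 1/√(1 − 0.8678²) = 1/√0.2469 = 2.012; τ_3 = 320.7/2.012 = 159.4 ns.
Leg 4: γ = 1/√(1 − 0.9617²) = 1/√0.07513 = 3.648; τ_4 = 247.0/3.648 = 67.70 ns.
Total: 46.34 + 412.8 + 159.4 + 67.70 ns.

τ = 686 ns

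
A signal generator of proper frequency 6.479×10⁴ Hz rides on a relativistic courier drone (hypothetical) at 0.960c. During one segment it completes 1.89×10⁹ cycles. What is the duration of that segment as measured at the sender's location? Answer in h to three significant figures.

Δt = 28.9 h

γ = 1/√(1 − 0.960²) = 25/7 ≈ 3.571
Proper time for N cycles: τ = N/f = 1.89×10⁹/(6.479×10⁴) = 2.917×10⁴ s = 8.103 h.
Lab-frame duration Δt = γτ = 3.571 × 8.103 = 28.94 h.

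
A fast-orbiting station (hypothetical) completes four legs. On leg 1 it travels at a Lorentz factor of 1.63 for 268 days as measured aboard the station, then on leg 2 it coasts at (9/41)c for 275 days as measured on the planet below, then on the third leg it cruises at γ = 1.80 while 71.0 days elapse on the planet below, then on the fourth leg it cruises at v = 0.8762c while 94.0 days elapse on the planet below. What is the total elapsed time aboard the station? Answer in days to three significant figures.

Leg 1: 268 days is already measured aboard the station.
Leg 2: γ = 1/√(1 − (9/41)²) = 41/40 = 1.025; τ_2 = 275/1.025 = 268.3 days.
Leg 3: γ = 1.80; τ_3 = 71.0/1.800 = 39.44 days.
Leg 4: γ = 1/√(1 − 0.8762²) = 1/√0.2323 = 2.075; τ_4 = 94.0/2.075 = 45.30 days.
Total: 268.0 + 268.3 + 39.44 + 45.30 days.

τ = 621 days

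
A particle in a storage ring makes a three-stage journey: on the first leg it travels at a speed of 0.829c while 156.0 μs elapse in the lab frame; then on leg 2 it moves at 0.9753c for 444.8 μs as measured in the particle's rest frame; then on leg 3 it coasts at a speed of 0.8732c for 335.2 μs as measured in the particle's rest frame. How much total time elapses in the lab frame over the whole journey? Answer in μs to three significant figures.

Δt = 2860 μs

Leg 1: 156.0 μs is already measured in the lab frame.
Leg 2: γ = 1/√(1 − 0.9753²) = 1/√0.04879 = 4.527; Δt_2 = 4.527 × 444.8 = 2014 μs.
Leg 3: γ = 1/√(1 − 0.8732²) = 1/√0.2375 = 2.052; Δt_3 = 2.052 × 335.2 = 687.8 μs.
Total: 156.0 + 2014 + 687.8 μs.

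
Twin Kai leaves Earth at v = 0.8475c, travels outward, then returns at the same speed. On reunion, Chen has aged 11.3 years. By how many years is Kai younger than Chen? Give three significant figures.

γ = 1/√(1 − 0.8475²) = 1/√0.2817 = 1.884
Kai's elapsed proper time: τ = 11.3/1.884 = 5.998 years.
Age gap = Δt − τ = 11.3 − 5.998 years.

Δt − τ = 5.30 years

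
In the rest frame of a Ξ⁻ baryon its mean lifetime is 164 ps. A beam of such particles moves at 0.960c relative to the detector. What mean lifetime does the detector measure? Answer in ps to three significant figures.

Δt = 586 ps

γ = 1/√(1 − 0.960²) = 25/7 ≈ 3.571
The rest-frame lifetime is the proper time; the lab measures the dilated interval Δt = γτ₀ = 3.571 × 164 ps.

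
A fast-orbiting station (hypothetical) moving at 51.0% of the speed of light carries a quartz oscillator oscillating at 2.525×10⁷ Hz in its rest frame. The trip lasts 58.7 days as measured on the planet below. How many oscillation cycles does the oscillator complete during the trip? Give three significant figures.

N = 1.10×10¹⁴

β = 0.510; γ = 1/√(1 − 0.510²) = 1/√0.7399 = 1.163
The oscillator's own cycle count is N = f × τ where τ is the proper time aboard the station. τ = Δt/γ = 58.7/1.163 = 50.49 days = 4.363×10⁶ s.
N = 2.525×10⁷ × 4.363×10⁶ = 1.102×10¹⁴.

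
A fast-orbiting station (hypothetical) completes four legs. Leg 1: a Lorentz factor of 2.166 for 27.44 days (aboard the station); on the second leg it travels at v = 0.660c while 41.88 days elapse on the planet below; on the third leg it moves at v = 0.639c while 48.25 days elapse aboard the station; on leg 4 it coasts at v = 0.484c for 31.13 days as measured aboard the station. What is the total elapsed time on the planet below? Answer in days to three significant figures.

Δt = 200 days

Leg 1: γ = 2.166; Δt_1 = 2.166 × 27.44 = 59.44 days.
Leg 2: 41.88 days is already measured on the planet below.
Leg 3: γ = 1/√(1 − 0.639²) = 1/√0.5917 = 1.300; Δt_3 = 1.300 × 48.25 = 62.73 days.
Leg 4: γ = 1/√(1 − 0.484²) = 1/√0.7657 = 1.143; Δt_4 = 1.143 × 31.13 = 35.57 days.
Total: 59.44 + 41.88 + 62.73 + 35.57 days.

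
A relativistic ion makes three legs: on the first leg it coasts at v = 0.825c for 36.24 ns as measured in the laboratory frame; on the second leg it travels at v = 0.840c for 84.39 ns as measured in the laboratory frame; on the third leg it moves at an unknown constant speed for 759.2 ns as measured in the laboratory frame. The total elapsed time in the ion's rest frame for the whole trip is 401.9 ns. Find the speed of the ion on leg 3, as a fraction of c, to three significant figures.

β = 0.897

Leg 1: γ = 1/√(1 − 0.825²) = 1/√0.3194 = 1.769; τ_1 = 36.24/1.769 = 20.48 ns.
Leg 2: γ = 1/√(1 − 0.840²) = 1/√0.2944 = 1.843; τ_2 = 84.39/1.843 = 45.79 ns.
Leg 3: speed unknown; τ_3 = 759.2/γ_3.
Total proper time: 20.48 + 45.79 + τ_3 = 401.9, so τ_3 = 401.9 − 66.27 = 335.6 ns.
γ_3 = 759.2/335.6 = 2.262; β = √(1 − 1/γ²) = √0.8046.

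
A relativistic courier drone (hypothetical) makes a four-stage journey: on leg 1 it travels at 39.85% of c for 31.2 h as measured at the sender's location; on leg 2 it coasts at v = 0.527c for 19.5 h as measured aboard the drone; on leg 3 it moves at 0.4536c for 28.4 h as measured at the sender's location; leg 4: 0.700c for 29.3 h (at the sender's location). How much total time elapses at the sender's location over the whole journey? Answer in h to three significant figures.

Leg 1: 31.2 h is already measured at the sender's location.
Leg 2: γ = 1/√(1 − 0.527²) = 1/√0.7223 = 1.177; Δt_2 = 1.177 × 19.5 = 22.94 h.
Leg 3: 28.4 h is already measured at the sender's location.
Leg 4: 29.3 h is already measured at the sender's location.
Total: 31.20 + 22.94 + 28.40 + 29.30 h.

Δt = 112 h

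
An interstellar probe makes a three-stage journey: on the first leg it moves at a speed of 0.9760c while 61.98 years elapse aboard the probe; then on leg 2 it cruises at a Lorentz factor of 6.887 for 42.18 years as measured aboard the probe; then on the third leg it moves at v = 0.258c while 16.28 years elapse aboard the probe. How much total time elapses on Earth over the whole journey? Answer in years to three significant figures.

Δt = 592 years

Leg 1: γ = 1/√(1 − 0.9760²) = 1/√0.04742 = 4.592; Δt_1 = 4.592 × 61.98 = 284.6 years.
Leg 2: γ = 6.887; Δt_2 = 6.887 × 42.18 = 290.5 years.
Leg 3: γ = 1/√(1 − 0.258²) = 1/√0.9334 = 1.035; Δt_3 = 1.035 × 16.28 = 16.85 years.
Total: 284.6 + 290.5 + 16.85 years.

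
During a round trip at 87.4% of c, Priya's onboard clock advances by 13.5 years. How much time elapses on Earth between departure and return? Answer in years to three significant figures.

Δt = 27.8 years

β = 0.874; γ = 1/√(1 − 0.874²) = 1/√0.2361 = 2.058
Earth-frame duration is the dilated interval: Δt = γτ = 2.058 × 13.5 years.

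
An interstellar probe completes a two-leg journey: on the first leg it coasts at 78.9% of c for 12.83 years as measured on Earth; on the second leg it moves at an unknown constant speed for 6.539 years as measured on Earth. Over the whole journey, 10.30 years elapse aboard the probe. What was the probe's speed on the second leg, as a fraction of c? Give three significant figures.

Leg 1: β = 0.789; γ = 1/√(1 − 0.789²) = 1/√0.3775 = 1.628; τ_1 = 12.83/1.628 = 7.883 years.
Leg 2: speed unknown; τ_2 = 6.539/γ_2.
Total proper time: 7.883 + τ_2 = 10.30, so τ_2 = 10.30 − 7.883 = 2.417 years.
γ_2 = 6.539/2.417 = 2.705; β = √(1 − 1/γ²) = √0.8633.

β = 0.929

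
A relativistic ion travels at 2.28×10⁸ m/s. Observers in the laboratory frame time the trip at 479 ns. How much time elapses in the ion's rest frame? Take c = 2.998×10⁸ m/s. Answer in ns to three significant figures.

β = 2.28×10⁸/2.998×10⁸ = 0.7605; γ = 1/√(1 − 0.7605²) = 1.540
The interval measured in the laboratory frame is the dilated one; the clock in the ion's rest frame measures the proper time τ = Δt/γ = 479/1.540 ns.

τ = 311 ns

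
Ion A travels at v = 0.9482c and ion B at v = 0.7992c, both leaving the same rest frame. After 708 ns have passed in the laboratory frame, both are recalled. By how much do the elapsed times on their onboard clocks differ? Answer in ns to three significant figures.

A: γ = 1/√(1 − 0.9482²) = 1/√0.1009 = 3.148; τ_A = 708/3.148 = 224.9 ns.
B: γ = 1/√(1 − 0.7992²) = 1/√0.3613 = 1.664; τ_B = 708/1.664 = 425.6 ns.

|τ_A − τ_B| = 201 ns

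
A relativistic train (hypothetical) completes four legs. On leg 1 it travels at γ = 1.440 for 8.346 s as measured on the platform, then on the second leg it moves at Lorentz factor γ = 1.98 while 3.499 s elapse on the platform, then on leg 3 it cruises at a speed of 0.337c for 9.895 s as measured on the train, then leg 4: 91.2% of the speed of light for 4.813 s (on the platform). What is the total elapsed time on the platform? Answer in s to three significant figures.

Δt = 27.2 s

Leg 1: 8.346 s is already measured on the platform.
Leg 2: 3.499 s is already measured on the platform.
Leg 3: γ = 1/√(1 − 0.337²) = 1/√0.8864 = 1.062; Δt_3 = 1.062 × 9.895 = 10.51 s.
Leg 4: 4.813 s is already measured on the platform.
Total: 8.346 + 3.499 + 10.51 + 4.813 s.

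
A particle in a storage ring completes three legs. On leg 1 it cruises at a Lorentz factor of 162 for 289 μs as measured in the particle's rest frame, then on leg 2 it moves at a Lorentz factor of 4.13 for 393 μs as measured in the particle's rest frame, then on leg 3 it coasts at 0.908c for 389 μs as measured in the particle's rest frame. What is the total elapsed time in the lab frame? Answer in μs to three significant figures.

Δt = 4.94×10⁴ μs

Leg 1: γ = 162; Δt_1 = 162.0 × 289 = 4.682×10⁴ μs.
Leg 2: γ = 4.13; Δt_2 = 4.130 × 393 = 1623 μs.
Leg 3: γ = 1/√(1 − 0.908²) = 1/√0.1755 = 2.387; Δt_3 = 2.387 × 389 = 928.5 μs.
Total: 4.682×10⁴ + 1623 + 928.5 μs.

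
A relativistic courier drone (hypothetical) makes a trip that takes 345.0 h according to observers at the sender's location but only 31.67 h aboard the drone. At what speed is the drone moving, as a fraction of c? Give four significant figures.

The proper time is measured aboard the drone (both events occur at the drone's location); Δt is measured at the sender's location. γ = Δt/τ = 345.0/31.67 = 10.89.
β = √(1 − 1/γ²) = √(1 − 0.008427) = √0.9916

β = 0.9958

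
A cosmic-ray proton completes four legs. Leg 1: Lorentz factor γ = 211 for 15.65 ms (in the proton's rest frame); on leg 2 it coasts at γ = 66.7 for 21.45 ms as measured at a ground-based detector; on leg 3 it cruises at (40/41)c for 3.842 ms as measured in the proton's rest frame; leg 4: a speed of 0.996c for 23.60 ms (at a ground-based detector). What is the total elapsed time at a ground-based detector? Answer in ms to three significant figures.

Leg 1: γ = 211; Δt_1 = 211.0 × 15.65 = 3302 ms.
Leg 2: 21.45 ms is already measured at a ground-based detector.
Leg 3: γ = 1/√(1 − (40/41)²) = 41/9 ≈ 4.556; Δt_3 = 4.556 × 3.842 = 17.50 ms.
Leg 4: 23.60 ms is already measured at a ground-based detector.
Total: 3302 + 21.45 + 17.50 + 23.60 ms.

Δt = 3360 ms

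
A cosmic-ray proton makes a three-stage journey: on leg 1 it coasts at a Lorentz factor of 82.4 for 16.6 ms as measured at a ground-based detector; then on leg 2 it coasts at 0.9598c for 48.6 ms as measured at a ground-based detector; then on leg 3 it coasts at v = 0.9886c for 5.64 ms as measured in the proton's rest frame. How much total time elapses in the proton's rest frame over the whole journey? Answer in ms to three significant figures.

Leg 1: γ = 82.4; τ_1 = 16.6/82.40 = 0.2015 ms.
Leg 2: γ = 1/√(1 − 0.9598²) = 1/√0.07878 = 3.563; τ_2 = 48.6/3.563 = 13.64 ms.
Leg 3: 5.64 ms is already measured in the proton's rest frame.
Total: 0.2015 + 13.64 + 5.640 ms.

τ = 19.5 ms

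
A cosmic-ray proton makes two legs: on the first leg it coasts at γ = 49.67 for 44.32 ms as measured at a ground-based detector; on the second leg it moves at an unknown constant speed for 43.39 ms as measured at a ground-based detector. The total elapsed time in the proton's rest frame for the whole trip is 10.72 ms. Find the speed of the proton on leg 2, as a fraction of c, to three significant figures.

Leg 1: γ = 49.67; τ_1 = 44.32/49.67 = 0.8923 ms.
Leg 2: speed unknown; τ_2 = 43.39/γ_2.
Total proper time: 0.8923 + τ_2 = 10.72, so τ_2 = 10.72 − 0.8923 = 9.828 ms.
γ_2 = 43.39/9.828 = 4.415; β = √(1 − 1/γ²) = √0.9487.

β = 0.974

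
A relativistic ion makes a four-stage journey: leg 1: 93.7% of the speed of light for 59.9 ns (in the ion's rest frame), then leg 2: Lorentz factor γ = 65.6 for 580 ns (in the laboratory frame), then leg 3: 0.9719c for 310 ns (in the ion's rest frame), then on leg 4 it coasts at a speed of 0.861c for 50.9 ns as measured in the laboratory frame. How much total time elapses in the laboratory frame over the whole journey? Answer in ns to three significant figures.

Leg 1: β = 0.937; γ = 1/√(1 − 0.937²) = 1/√0.1220 = 2.863; Δt_1 = 2.863 × 59.9 = 171.5 ns.
Leg 2: 580 ns is already measured in the laboratory frame.
Leg 3: γ = 1/√(1 − 0.9719²) = 1/√0.05541 = 4.248; Δt_3 = 4.248 × 310 = 1317 ns.
Leg 4: 50.9 ns is already measured in the laboratory frame.
Total: 171.5 + 580.0 + 1317 + 50.90 ns.

Δt = 2120 ns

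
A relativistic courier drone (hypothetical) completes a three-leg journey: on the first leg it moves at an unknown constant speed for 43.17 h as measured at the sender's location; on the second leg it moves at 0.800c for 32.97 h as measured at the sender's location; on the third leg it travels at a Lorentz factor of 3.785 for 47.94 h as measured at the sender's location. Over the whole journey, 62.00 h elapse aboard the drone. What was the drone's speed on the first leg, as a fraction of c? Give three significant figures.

Leg 1: speed unknown; τ_1 = 43.17/γ_1.
Leg 2: γ = 1/√(1 − 0.800²) = 5/3 ≈ 1.667; τ_2 = 32.97/1.667 = 19.78 h.
Leg 3: γ = 3.785; τ_3 = 47.94/3.785 = 12.67 h.
Total proper time: τ_1 + 19.78 + 12.67 = 62.00, so τ_1 = 62.00 − 32.45 = 29.55 h.
γ_1 = 43.17/29.55 = 1.461; β = √(1 − 1/γ²) = √0.5314.

β = 0.729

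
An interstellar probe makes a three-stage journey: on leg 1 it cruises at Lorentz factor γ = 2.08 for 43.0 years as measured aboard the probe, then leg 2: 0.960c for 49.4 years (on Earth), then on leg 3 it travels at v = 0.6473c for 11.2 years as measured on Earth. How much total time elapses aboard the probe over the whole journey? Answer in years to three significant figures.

Leg 1: 43.0 years is already measured aboard the probe.
Leg 2: γ = 1/√(1 − 0.960²) = 25/7 ≈ 3.571; τ_2 = 49.4/3.571 = 13.83 years.
Leg 3: γ = 1/√(1 − 0.6473²) = 1/√0.5810 = 1.312; τ_3 = 11.2/1.312 = 8.537 years.
Total: 43.00 + 13.83 + 8.537 years.

τ = 65.4 years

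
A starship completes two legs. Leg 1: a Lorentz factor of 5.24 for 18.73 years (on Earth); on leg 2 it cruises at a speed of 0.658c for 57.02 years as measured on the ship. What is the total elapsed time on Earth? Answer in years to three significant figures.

Leg 1: 18.73 years is already measured on Earth.
Leg 2: γ = 1/√(1 − 0.658²) = 1/√0.5670 = 1.328; Δt_2 = 1.328 × 57.02 = 75.72 years.
Total: 18.73 + 75.72 years.

Δt = 94.5 years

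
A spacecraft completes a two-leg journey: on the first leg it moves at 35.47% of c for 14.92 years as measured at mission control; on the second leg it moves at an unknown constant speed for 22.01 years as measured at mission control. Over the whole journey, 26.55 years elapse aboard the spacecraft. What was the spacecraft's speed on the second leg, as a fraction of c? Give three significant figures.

Leg 1: β = 0.3547; γ = 1/√(1 − 0.3547²) = 1/√0.8742 = 1.070; τ_1 = 14.92/1.070 = 13.95 years.
Leg 2: speed unknown; τ_2 = 22.01/γ_2.
Total proper time: 13.95 + τ_2 = 26.55, so τ_2 = 26.55 − 13.95 = 12.60 years.
γ_2 = 22.01/12.60 = 1.747; β = √(1 − 1/γ²) = √0.6723.

β = 0.820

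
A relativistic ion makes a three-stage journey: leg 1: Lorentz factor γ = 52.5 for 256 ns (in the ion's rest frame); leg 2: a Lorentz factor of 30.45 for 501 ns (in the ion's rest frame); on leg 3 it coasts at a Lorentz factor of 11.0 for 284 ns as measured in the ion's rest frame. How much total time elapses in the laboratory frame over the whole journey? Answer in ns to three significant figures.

Δt = 3.18×10⁴ ns

Leg 1: γ = 52.5; Δt_1 = 52.50 × 256 = 1.344×10⁴ ns.
Leg 2: γ = 30.45; Δt_2 = 30.45 × 501 = 1.526×10⁴ ns.
Leg 3: γ = 11.0; Δt_3 = 11.00 × 284 = 3124 ns.
Total: 1.344×10⁴ + 1.526×10⁴ + 3124 ns.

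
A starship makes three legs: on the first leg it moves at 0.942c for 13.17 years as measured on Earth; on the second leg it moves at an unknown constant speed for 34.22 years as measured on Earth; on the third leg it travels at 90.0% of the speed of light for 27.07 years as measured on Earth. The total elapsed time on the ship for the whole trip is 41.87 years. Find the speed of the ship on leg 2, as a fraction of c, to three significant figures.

β = 0.662

Leg 1: γ = 1/√(1 − 0.942²) = 1/√0.1126 = 2.980; τ_1 = 13.17/2.980 = 4.420 years.
Leg 2: speed unknown; τ_2 = 34.22/γ_2.
Leg 3: β = 0.900; γ = 1/√(1 − 0.900²) = 1/√0.1900 = 2.294; τ_3 = 27.07/2.294 = 11.80 years.
Total proper time: 4.420 + τ_2 + 11.80 = 41.87, so τ_2 = 41.87 − 16.22 = 25.65 years.
γ_2 = 34.22/25.65 = 1.334; β = √(1 − 1/γ²) = √0.4381.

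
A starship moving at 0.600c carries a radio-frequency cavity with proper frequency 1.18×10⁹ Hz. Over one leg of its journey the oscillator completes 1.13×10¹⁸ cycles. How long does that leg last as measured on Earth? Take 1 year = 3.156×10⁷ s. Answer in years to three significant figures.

γ = 1/√(1 − 0.600²) = 5/4 = 1.250
Proper time for N cycles: τ = N/f = 1.13×10¹⁸/(1.18×10⁹) = 9.576×10⁸ s = 30.34 years.
Lab-frame duration Δt = γτ = 1.250 × 30.34 = 37.93 years.

Δt = 37.9 years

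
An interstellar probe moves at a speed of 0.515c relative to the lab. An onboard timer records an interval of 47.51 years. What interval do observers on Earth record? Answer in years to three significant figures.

Δt = 55.4 years

γ = 1/√(1 − 0.515²) = 1/√0.7348 = 1.167
The interval measured aboard the probe is the proper time (both events occur at the same place in that frame); the lab-frame interval is Δt = γτ = 1.167 × 47.51 years.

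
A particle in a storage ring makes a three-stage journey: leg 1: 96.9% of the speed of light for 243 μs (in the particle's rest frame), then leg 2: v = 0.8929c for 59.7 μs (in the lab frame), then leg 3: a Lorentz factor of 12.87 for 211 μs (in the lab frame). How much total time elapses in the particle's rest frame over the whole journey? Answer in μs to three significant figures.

τ = 286 μs

Leg 1: 243 μs is already measured in the particle's rest frame.
Leg 2: γ = 1/√(1 − 0.8929²) = 1/√0.2027 = 2.221; τ_2 = 59.7/2.221 = 26.88 μs.
Leg 3: γ = 12.87; τ_3 = 211/12.87 = 16.39 μs.
Total: 243.0 + 26.88 + 16.39 μs.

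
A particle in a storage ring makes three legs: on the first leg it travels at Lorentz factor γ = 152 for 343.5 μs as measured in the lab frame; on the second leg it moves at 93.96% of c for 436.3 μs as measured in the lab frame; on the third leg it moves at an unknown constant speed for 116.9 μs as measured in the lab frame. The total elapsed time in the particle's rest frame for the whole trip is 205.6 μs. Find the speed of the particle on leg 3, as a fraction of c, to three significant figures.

β = 0.887

Leg 1: γ = 152; τ_1 = 343.5/152.0 = 2.260 μs.
Leg 2: β = 0.9396; γ = 1/√(1 − 0.9396²) = 1/√0.1172 = 2.922; τ_2 = 436.3/2.922 = 149.3 μs.
Leg 3: speed unknown; τ_3 = 116.9/γ_3.
Total proper time: 2.260 + 149.3 + τ_3 = 205.6, so τ_3 = 205.6 − 151.6 = 54.01 μs.
γ_3 = 116.9/54.01 = 2.165; β = √(1 − 1/γ²) = √0.7866.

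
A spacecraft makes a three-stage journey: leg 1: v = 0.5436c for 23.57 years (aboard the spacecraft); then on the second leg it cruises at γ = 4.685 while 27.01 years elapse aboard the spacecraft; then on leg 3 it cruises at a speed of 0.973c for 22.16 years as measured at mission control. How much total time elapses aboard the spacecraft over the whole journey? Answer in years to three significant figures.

τ = 55.7 years

Leg 1: 23.57 years is already measured aboard the spacecraft.
Leg 2: 27.01 years is already measured aboard the spacecraft.
Leg 3: γ = 1/√(1 − 0.973²) = 1/√0.05327 = 4.333; τ_3 = 22.16/4.333 = 5.115 years.
Total: 23.57 + 27.01 + 5.115 years.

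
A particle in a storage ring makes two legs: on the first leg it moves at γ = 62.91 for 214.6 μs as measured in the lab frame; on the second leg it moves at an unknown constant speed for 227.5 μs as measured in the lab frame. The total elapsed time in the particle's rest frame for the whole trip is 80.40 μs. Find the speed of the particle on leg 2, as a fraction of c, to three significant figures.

β = 0.941

Leg 1: γ = 62.91; τ_1 = 214.6/62.91 = 3.411 μs.
Leg 2: speed unknown; τ_2 = 227.5/γ_2.
Total proper time: 3.411 + τ_2 = 80.40, so τ_2 = 80.40 − 3.411 = 76.99 μs.
γ_2 = 227.5/76.99 = 2.955; β = √(1 − 1/γ²) = √0.8855.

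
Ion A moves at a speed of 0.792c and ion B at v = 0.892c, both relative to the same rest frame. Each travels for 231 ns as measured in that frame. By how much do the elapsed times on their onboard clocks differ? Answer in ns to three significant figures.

|τ_A − τ_B| = 36.6 ns

A: γ = 1/√(1 − 0.792²) = 1/√0.3727 = 1.638; τ_A = 231/1.638 = 141.0 ns.
B: γ = 1/√(1 − 0.892²) = 1/√0.2043 = 2.212; τ_B = 231/2.212 = 104.4 ns.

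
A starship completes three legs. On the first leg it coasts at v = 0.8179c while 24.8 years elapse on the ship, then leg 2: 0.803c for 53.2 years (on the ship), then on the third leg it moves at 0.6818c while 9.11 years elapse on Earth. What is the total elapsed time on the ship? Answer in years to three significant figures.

Leg 1: 24.8 years is already measured on the ship.
Leg 2: 53.2 years is already measured on the ship.
Leg 3: γ = 1/√(1 − 0.6818²) = 1/√0.5351 = 1.367; τ_3 = 9.11/1.367 = 6.664 years.
Total: 24.80 + 53.20 + 6.664 years.

τ = 84.7 years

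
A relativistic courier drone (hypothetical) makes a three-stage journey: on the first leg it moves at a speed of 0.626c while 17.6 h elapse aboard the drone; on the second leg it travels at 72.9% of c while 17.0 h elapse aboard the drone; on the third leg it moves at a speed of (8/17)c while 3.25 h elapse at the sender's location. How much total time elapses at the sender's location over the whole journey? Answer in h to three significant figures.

Leg 1: γ = 1/√(1 − 0.626²) = 1/√0.6081 = 1.282; Δt_1 = 1.282 × 17.6 = 22.57 h.
Leg 2: β = 0.729; γ = 1/√(1 − 0.729²) = 1/√0.4686 = 1.461; Δt_2 = 1.461 × 17.0 = 24.84 h.
Leg 3: 3.25 h is already measured at the sender's location.
Total: 22.57 + 24.84 + 3.250 h.

Δt = 50.7 h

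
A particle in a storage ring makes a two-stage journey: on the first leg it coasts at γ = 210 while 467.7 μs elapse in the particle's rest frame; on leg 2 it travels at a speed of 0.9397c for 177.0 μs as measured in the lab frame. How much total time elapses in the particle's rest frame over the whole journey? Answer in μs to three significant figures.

τ = 528 μs

Leg 1: 467.7 μs is already measured in the particle's rest frame.
Leg 2: γ = 1/√(1 − 0.9397²) = 1/√0.1170 = 2.924; τ_2 = 177.0/2.924 = 60.53 μs.
Total: 467.7 + 60.53 μs.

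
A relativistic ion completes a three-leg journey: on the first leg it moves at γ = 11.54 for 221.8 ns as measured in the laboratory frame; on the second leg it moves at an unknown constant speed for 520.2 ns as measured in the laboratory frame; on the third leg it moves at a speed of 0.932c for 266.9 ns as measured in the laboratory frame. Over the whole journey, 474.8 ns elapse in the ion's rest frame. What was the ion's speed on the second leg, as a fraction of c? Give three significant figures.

β = 0.724

Leg 1: γ = 11.54; τ_1 = 221.8/11.54 = 19.22 ns.
Leg 2: speed unknown; τ_2 = 520.2/γ_2.
Leg 3: γ = 1/√(1 − 0.932²) = 1/√0.1314 = 2.759; τ_3 = 266.9/2.759 = 96.74 ns.
Total proper time: 19.22 + τ_2 + 96.74 = 474.8, so τ_2 = 474.8 − 116.0 = 358.8 ns.
γ_2 = 520.2/358.8 = 1.450; β = √(1 − 1/γ²) = √0.5242.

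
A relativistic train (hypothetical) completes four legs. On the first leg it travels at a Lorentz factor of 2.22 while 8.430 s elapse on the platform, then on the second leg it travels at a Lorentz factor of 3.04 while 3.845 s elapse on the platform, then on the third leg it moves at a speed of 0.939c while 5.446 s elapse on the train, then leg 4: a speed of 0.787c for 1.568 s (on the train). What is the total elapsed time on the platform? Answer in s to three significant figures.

Δt = 30.7 s

Leg 1: 8.430 s is already measured on the platform.
Leg 2: 3.845 s is already measured on the platform.
Leg 3: γ = 1/√(1 − 0.939²) = 1/√0.1183 = 2.908; Δt_3 = 2.908 × 5.446 = 15.84 s.
Leg 4: γ = 1/√(1 − 0.787²) = 1/√0.3806 = 1.621; Δt_4 = 1.621 × 1.568 = 2.542 s.
Total: 8.430 + 3.845 + 15.84 + 2.542 s.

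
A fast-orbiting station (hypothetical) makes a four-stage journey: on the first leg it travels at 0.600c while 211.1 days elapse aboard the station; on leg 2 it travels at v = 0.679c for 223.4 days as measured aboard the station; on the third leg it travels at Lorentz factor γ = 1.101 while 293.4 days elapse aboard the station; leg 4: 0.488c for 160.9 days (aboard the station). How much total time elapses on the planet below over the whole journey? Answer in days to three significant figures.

Leg 1: γ = 1/√(1 − 0.600²) = 5/4 = 1.250; Δt_1 = 1.250 × 211.1 = 263.9 days.
Leg 2: γ = 1/√(1 − 0.679²) = 1/√0.5390 = 1.362; Δt_2 = 1.362 × 223.4 = 304.3 days.
Leg 3: γ = 1.101; Δt_3 = 1.101 × 293.4 = 323.0 days.
Leg 4: γ = 1/√(1 − 0.488²) = 1/√0.7619 = 1.146; Δt_4 = 1.146 × 160.9 = 184.3 days.
Total: 263.9 + 304.3 + 323.0 + 184.3 days.

Δt = 1080 days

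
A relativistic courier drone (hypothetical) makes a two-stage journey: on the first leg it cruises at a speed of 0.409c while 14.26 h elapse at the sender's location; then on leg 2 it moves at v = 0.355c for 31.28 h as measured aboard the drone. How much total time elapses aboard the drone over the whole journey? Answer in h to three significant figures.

Leg 1: γ = 1/√(1 − 0.409²) = 1/√0.8327 = 1.096; τ_1 = 14.26/1.096 = 13.01 h.
Leg 2: 31.28 h is already measured aboard the drone.
Total: 13.01 + 31.28 h.

τ = 44.3 h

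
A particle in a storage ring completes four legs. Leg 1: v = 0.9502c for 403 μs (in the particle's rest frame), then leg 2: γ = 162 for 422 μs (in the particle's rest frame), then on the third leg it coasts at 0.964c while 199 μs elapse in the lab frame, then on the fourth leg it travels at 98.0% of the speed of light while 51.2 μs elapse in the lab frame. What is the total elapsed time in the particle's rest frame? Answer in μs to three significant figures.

τ = 888 μs

Leg 1: 403 μs is already measured in the particle's rest frame.
Leg 2: 422 μs is already measured in the particle's rest frame.
Leg 3: γ = 1/√(1 − 0.964²) = 1/√0.07070 = 3.761; τ_3 = 199/3.761 = 52.91 μs.
Leg 4: β = 0.980; γ = 1/√(1 − 0.980²) = 1/√0.03960 = 5.025; τ_4 = 51.2/5.025 = 10.19 μs.
Total: 403.0 + 422.0 + 52.91 + 10.19 μs.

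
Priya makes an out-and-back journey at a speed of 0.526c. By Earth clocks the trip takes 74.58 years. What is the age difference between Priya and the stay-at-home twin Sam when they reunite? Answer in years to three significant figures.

Δt − τ = 11.2 years

γ = 1/√(1 − 0.526²) = 1/√0.7233 = 1.176
Priya's elapsed proper time: τ = 74.58/1.176 = 63.43 years.
Age gap = Δt − τ = 74.58 − 63.43 years.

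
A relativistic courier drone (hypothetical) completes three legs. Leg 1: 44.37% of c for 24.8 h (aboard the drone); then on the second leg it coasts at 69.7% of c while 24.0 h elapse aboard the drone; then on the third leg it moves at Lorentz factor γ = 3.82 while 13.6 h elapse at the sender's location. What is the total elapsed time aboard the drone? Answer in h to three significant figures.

Leg 1: 24.8 h is already measured aboard the drone.
Leg 2: 24.0 h is already measured aboard the drone.
Leg 3: γ = 3.82; τ_3 = 13.6/3.820 = 3.560 h.
Total: 24.80 + 24.00 + 3.560 h.

τ = 52.4 h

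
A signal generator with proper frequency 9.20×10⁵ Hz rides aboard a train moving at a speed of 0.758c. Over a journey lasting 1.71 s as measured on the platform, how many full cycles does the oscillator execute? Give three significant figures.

γ = 1/√(1 − 0.758²) = 1/√0.4254 = 1.533
The oscillator's own cycle count is N = f × τ where τ is the proper time on the train. τ = Δt/γ = 1.71/1.533 = 1.115 s = 1.115×10⁰ s.
N = 9.20×10⁵ × 1.115×10⁰ = 1.026×10⁶.

N = 1.03×10⁶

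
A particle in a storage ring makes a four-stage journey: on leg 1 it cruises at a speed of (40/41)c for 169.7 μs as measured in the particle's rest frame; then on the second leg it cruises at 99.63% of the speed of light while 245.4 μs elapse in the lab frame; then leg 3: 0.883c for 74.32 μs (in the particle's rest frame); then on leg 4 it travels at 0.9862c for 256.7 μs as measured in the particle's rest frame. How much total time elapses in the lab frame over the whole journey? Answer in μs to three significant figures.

Leg 1: γ = 1/√(1 − (40/41)²) = 41/9 ≈ 4.556; Δt_1 = 4.556 × 169.7 = 773.1 μs.
Leg 2: 245.4 μs is already measured in the lab frame.
Leg 3: γ = 1/√(1 − 0.883²) = 1/√0.2203 = 2.131; Δt_3 = 2.131 × 74.32 = 158.3 μs.
Leg 4: γ = 1/√(1 − 0.9862²) = 1/√0.02741 = 6.040; Δt_4 = 6.040 × 256.7 = 1551 μs.
Total: 773.1 + 245.4 + 158.3 + 1551 μs.

Δt = 2730 μs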